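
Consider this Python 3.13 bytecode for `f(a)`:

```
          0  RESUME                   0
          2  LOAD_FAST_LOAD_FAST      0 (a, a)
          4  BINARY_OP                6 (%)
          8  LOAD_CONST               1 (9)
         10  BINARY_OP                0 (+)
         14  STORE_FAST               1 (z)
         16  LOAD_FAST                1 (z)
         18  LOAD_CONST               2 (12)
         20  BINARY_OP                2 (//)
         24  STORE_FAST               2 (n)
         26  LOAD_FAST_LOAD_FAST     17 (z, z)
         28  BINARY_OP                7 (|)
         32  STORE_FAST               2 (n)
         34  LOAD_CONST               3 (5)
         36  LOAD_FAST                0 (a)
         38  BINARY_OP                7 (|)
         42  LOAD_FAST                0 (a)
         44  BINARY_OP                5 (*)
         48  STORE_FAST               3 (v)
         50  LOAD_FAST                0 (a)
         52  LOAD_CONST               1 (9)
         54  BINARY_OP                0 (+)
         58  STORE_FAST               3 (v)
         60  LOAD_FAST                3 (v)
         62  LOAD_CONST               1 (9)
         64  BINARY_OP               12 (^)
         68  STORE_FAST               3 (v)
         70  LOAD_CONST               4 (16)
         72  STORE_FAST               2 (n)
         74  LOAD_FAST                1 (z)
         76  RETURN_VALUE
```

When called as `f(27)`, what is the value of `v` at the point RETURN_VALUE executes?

LOAD_FAST_LOAD_FAST a,a → push 27,27. Stack: [27, 27]
BINARY_OP % → 27 % 27 = 0. Stack: [0]
LOAD_CONST → push 9. Stack: [0, 9]
BINARY_OP + → 0 + 9 = 9. Stack: [9]
STORE_FAST z → z=9. Stack: []
LOAD_FAST z → push 9. Stack: [9]
LOAD_CONST → push 12. Stack: [9, 12]
BINARY_OP // → 9 // 12 = 0. Stack: [0]
STORE_FAST n → n=0. Stack: []
LOAD_FAST_LOAD_FAST z,z → push 9,9. Stack: [9, 9]
BINARY_OP | → 9 | 9 = 9. Stack: [9]
STORE_FAST n → n=9. Stack: []
LOAD_CONST → push 5. Stack: [5]
LOAD_FAST a → push 27. Stack: [5, 27]
BINARY_OP | → 5 | 27 = 31. Stack: [31]
LOAD_FAST a → push 27. Stack: [31, 27]
BINARY_OP * → 31 * 27 = 837. Stack: [837]
STORE_FAST v → v=837. Stack: []
LOAD_FAST a → push 27. Stack: [27]
LOAD_CONST → push 9. Stack: [27, 9]
BINARY_OP + → 27 + 9 = 36. Stack: [36]
STORE_FAST v → v=36. Stack: []
LOAD_FAST v → push 36. Stack: [36]
LOAD_CONST → push 9. Stack: [36, 9]
BINARY_OP ^ → 36 ^ 9 = 45. Stack: [45]
STORE_FAST v → v=45. Stack: []
LOAD_CONST → push 16. Stack: [16]
STORE_FAST n → n=16. Stack: []
LOAD_FAST z → push 9. Stack: [9]
RETURN_VALUE → return 9.

45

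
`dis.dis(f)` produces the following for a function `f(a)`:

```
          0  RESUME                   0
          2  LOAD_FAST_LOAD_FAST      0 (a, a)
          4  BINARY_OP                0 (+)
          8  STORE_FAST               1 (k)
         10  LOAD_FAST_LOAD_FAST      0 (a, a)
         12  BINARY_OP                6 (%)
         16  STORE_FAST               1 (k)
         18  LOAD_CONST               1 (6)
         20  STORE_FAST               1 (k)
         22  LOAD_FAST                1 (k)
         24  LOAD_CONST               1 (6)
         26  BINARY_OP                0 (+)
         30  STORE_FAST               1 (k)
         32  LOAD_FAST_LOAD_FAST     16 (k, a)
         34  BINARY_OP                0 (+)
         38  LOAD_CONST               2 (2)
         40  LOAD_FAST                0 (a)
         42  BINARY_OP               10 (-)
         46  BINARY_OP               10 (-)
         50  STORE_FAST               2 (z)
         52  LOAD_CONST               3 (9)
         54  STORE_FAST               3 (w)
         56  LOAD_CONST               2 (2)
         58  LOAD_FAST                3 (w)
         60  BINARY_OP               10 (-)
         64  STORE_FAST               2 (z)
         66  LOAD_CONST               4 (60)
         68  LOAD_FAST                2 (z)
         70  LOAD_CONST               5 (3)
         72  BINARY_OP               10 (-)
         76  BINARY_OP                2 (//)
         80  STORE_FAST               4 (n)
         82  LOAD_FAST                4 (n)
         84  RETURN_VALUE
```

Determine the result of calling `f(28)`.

-6

LOAD_FAST_LOAD_FAST a,a → push 28,28. Stack: [28, 28]
BINARY_OP + → 28 + 28 = 56. Stack: [56]
STORE_FAST k → k=56. Stack: []
LOAD_FAST_LOAD_FAST a,a → push 28,28. Stack: [28, 28]
BINARY_OP % → 28 % 28 = 0. Stack: [0]
STORE_FAST k → k=0. Stack: []
LOAD_CONST → push 6. Stack: [6]
STORE_FAST k → k=6. Stack: []
LOAD_FAST k → push 6. Stack: [6]
LOAD_CONST → push 6. Stack: [6, 6]
BINARY_OP + → 6 + 6 = 12. Stack: [12]
STORE_FAST k → k=12. Stack: []
LOAD_FAST_LOAD_FAST k,a → push 12,28. Stack: [12, 28]
BINARY_OP + → 12 + 28 = 40. Stack: [40]
LOAD_CONST → push 2. Stack: [40, 2]
LOAD_FAST a → push 28. Stack: [40, 2, 28]
BINARY_OP - → 2 - 28 = -26. Stack: [40, -26]
BINARY_OP - → 40 - -26 = 66. Stack: [66]
STORE_FAST z → z=66. Stack: []
LOAD_CONST → push 9. Stack: [9]
STORE_FAST w → w=9. Stack: []
LOAD_CONST → push 2. Stack: [2]
LOAD_FAST w → push 9. Stack: [2, 9]
BINARY_OP - → 2 - 9 = -7. Stack: [-7]
STORE_FAST z → z=-7. Stack: []
LOAD_CONST → push 60. Stack: [60]
LOAD_FAST z → push -7. Stack: [60, -7]
LOAD_CONST → push 3. Stack: [60, -7, 3]
BINARY_OP - → -7 - 3 = -10. Stack: [60, -10]
BINARY_OP // → 60 // -10 = -6. Stack: [-6]
STORE_FAST n → n=-6. Stack: []
LOAD_FAST n → push -6. Stack: [-6]
RETURN_VALUE → return -6.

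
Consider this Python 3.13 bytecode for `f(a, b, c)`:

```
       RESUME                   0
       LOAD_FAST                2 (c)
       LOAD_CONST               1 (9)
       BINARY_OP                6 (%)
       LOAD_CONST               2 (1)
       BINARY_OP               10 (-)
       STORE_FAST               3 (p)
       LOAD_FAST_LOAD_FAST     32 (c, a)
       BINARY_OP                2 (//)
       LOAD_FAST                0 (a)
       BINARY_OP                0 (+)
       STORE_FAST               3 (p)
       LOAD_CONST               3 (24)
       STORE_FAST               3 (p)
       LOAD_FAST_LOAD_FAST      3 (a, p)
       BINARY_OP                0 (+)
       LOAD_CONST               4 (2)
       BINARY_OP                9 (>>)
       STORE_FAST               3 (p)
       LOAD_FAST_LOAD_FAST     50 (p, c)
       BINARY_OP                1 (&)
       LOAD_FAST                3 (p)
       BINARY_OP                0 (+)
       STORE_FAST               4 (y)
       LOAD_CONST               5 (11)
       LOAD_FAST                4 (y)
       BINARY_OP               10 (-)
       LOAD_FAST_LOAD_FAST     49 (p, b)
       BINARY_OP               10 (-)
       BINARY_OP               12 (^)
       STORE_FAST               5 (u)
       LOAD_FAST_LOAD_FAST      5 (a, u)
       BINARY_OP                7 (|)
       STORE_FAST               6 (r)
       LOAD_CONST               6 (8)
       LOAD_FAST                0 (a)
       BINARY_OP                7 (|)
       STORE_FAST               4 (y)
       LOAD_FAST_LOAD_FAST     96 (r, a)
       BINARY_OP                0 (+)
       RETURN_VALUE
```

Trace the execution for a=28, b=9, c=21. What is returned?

25

LOAD_FAST c → push 21. Stack: [21]
LOAD_CONST → push 9. Stack: [21, 9]
BINARY_OP % → 21 % 9 = 3. Stack: [3]
LOAD_CONST → push 1. Stack: [3, 1]
BINARY_OP - → 3 - 1 = 2. Stack: [2]
STORE_FAST p → p=2. Stack: []
LOAD_FAST_LOAD_FAST c,a → push 21,28. Stack: [21, 28]
BINARY_OP // → 21 // 28 = 0. Stack: [0]
LOAD_FAST a → push 28. Stack: [0, 28]
BINARY_OP + → 0 + 28 = 28. Stack: [28]
STORE_FAST p → p=28. Stack: []
LOAD_CONST → push 24. Stack: [24]
STORE_FAST p → p=24. Stack: []
LOAD_FAST_LOAD_FAST a,p → push 28,24. Stack: [28, 24]
BINARY_OP + → 28 + 24 = 52. Stack: [52]
LOAD_CONST → push 2. Stack: [52, 2]
BINARY_OP >> → 52 >> 2 = 13. Stack: [13]
STORE_FAST p → p=13. Stack: []
LOAD_FAST_LOAD_FAST p,c → push 13,21. Stack: [13, 21]
BINARY_OP & → 13 & 21 = 5. Stack: [5]
LOAD_FAST p → push 13. Stack: [5, 13]
BINARY_OP + → 5 + 13 = 18. Stack: [18]
STORE_FAST y → y=18. Stack: []
LOAD_CONST → push 11. Stack: [11]
LOAD_FAST y → push 18. Stack: [11, 18]
BINARY_OP - → 11 - 18 = -7. Stack: [-7]
LOAD_FAST_LOAD_FAST p,b → push 13,9. Stack: [-7, 13, 9]
BINARY_OP - → 13 - 9 = 4. Stack: [-7, 4]
BINARY_OP ^ → -7 ^ 4 = -3. Stack: [-3]
STORE_FAST u → u=-3. Stack: []
LOAD_FAST_LOAD_FAST a,u → push 28,-3. Stack: [28, -3]
BINARY_OP | → 28 | -3 = -3. Stack: [-3]
STORE_FAST r → r=-3. Stack: []
LOAD_CONST → push 8. Stack: [8]
LOAD_FAST a → push 28. Stack: [8, 28]
BINARY_OP | → 8 | 28 = 28. Stack: [28]
STORE_FAST y → y=28. Stack: []
LOAD_FAST_LOAD_FAST r,a → push -3,28. Stack: [-3, 28]
BINARY_OP + → -3 + 28 = 25. Stack: [25]
RETURN_VALUE → return 25.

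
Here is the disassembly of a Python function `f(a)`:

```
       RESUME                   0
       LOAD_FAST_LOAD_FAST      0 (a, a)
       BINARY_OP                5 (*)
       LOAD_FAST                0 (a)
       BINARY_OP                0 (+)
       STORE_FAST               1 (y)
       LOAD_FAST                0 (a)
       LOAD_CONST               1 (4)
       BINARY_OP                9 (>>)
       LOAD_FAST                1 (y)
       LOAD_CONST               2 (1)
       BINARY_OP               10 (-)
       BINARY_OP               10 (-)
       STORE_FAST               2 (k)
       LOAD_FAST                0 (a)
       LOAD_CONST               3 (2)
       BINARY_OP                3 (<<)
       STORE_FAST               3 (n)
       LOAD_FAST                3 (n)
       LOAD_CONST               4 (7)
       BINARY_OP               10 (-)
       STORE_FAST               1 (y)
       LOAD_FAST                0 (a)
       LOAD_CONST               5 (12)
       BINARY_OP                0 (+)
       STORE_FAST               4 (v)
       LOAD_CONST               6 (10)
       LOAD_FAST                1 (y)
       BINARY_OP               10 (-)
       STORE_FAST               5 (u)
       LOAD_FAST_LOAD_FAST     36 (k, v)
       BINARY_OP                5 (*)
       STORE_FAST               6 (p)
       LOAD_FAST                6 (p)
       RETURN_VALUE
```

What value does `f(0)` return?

LOAD_FAST_LOAD_FAST a,a → push 0,0. Stack: [0, 0]
BINARY_OP * → 0 * 0 = 0. Stack: [0]
LOAD_FAST a → push 0. Stack: [0, 0]
BINARY_OP + → 0 + 0 = 0. Stack: [0]
STORE_FAST y → y=0. Stack: []
LOAD_FAST a → push 0. Stack: [0]
LOAD_CONST → push 4. Stack: [0, 4]
BINARY_OP >> → 0 >> 4 = 0. Stack: [0]
LOAD_FAST y → push 0. Stack: [0, 0]
LOAD_CONST → push 1. Stack: [0, 0, 1]
BINARY_OP - → 0 - 1 = -1. Stack: [0, -1]
BINARY_OP - → 0 - -1 = 1. Stack: [1]
STORE_FAST k → k=1. Stack: []
LOAD_FAST a → push 0. Stack: [0]
LOAD_CONST → push 2. Stack: [0, 2]
BINARY_OP << → 0 << 2 = 0. Stack: [0]
STORE_FAST n → n=0. Stack: []
LOAD_FAST n → push 0. Stack: [0]
LOAD_CONST → push 7. Stack: [0, 7]
BINARY_OP - → 0 - 7 = -7. Stack: [-7]
STORE_FAST y → y=-7. Stack: []
LOAD_FAST a → push 0. Stack: [0]
LOAD_CONST → push 12. Stack: [0, 12]
BINARY_OP + → 0 + 12 = 12. Stack: [12]
STORE_FAST v → v=12. Stack: []
LOAD_CONST → push 10. Stack: [10]
LOAD_FAST y → push -7. Stack: [10, -7]
BINARY_OP - → 10 - -7 = 17. Stack: [17]
STORE_FAST u → u=17. Stack: []
LOAD_FAST_LOAD_FAST k,v → push 1,12. Stack: [1, 12]
BINARY_OP * → 1 * 12 = 12. Stack: [12]
STORE_FAST p → p=12. Stack: []
LOAD_FAST p → push 12. Stack: [12]
RETURN_VALUE → return 12.

12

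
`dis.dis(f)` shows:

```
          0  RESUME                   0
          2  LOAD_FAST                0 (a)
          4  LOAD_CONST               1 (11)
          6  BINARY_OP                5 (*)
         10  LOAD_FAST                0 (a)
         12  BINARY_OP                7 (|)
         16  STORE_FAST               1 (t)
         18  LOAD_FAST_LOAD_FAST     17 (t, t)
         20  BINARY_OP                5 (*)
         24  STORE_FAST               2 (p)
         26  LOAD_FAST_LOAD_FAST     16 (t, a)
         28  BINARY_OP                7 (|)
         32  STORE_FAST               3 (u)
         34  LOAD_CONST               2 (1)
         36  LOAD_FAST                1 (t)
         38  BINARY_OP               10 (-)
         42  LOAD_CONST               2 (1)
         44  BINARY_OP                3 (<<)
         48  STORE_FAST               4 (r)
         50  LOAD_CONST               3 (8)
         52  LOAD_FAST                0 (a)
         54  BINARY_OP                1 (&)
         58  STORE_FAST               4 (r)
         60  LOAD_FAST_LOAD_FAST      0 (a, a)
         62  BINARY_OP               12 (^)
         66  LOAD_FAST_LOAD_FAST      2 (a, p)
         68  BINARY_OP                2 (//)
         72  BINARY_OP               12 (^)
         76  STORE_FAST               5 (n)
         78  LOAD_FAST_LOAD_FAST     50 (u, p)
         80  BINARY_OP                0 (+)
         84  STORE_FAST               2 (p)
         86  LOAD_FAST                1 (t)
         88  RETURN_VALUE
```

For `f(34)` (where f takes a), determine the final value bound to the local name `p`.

140250

LOAD_FAST a → push 34. Stack: [34]
LOAD_CONST → push 11. Stack: [34, 11]
BINARY_OP * → 34 * 11 = 374. Stack: [374]
LOAD_FAST a → push 34. Stack: [374, 34]
BINARY_OP | → 374 | 34 = 374. Stack: [374]
STORE_FAST t → t=374. Stack: []
LOAD_FAST_LOAD_FAST t,t → push 374,374. Stack: [374, 374]
BINARY_OP * → 374 * 374 = 139876. Stack: [139876]
STORE_FAST p → p=139876. Stack: []
LOAD_FAST_LOAD_FAST t,a → push 374,34. Stack: [374, 34]
BINARY_OP | → 374 | 34 = 374. Stack: [374]
STORE_FAST u → u=374. Stack: []
LOAD_CONST → push 1. Stack: [1]
LOAD_FAST t → push 374. Stack: [1, 374]
BINARY_OP - → 1 - 374 = -373. Stack: [-373]
LOAD_CONST → push 1. Stack: [-373, 1]
BINARY_OP << → -373 << 1 = -746. Stack: [-746]
STORE_FAST r → r=-746. Stack: []
LOAD_CONST → push 8. Stack: [8]
LOAD_FAST a → push 34. Stack: [8, 34]
BINARY_OP & → 8 & 34 = 0. Stack: [0]
STORE_FAST r → r=0. Stack: []
LOAD_FAST_LOAD_FAST a,a → push 34,34. Stack: [34, 34]
BINARY_OP ^ → 34 ^ 34 = 0. Stack: [0]
LOAD_FAST_LOAD_FAST a,p → push 34,139876. Stack: [0, 34, 139876]
BINARY_OP // → 34 // 139876 = 0. Stack: [0, 0]
BINARY_OP ^ → 0 ^ 0 = 0. Stack: [0]
STORE_FAST n → n=0. Stack: []
LOAD_FAST_LOAD_FAST u,p → push 374,139876. Stack: [374, 139876]
BINARY_OP + → 374 + 139876 = 140250. Stack: [140250]
STORE_FAST p → p=140250. Stack: []
LOAD_FAST t → push 374. Stack: [374]
RETURN_VALUE → return 374.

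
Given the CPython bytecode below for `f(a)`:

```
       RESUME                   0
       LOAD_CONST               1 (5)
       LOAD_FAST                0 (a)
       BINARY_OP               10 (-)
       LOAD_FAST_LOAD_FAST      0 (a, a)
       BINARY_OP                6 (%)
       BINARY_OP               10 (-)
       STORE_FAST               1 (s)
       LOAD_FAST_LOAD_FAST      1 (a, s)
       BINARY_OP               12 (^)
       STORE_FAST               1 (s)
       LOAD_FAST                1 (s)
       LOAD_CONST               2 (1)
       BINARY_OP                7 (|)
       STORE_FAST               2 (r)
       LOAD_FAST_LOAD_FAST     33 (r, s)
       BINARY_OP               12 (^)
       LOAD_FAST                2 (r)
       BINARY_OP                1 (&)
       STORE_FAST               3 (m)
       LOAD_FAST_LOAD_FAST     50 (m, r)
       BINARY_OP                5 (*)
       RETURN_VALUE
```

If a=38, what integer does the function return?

LOAD_CONST → push 5. Stack: [5]
LOAD_FAST a → push 38. Stack: [5, 38]
BINARY_OP - → 5 - 38 = -33. Stack: [-33]
LOAD_FAST_LOAD_FAST a,a → push 38,38. Stack: [-33, 38, 38]
BINARY_OP % → 38 % 38 = 0. Stack: [-33, 0]
BINARY_OP - → -33 - 0 = -33. Stack: [-33]
STORE_FAST s → s=-33. Stack: []
LOAD_FAST_LOAD_FAST a,s → push 38,-33. Stack: [38, -33]
BINARY_OP ^ → 38 ^ -33 = -7. Stack: [-7]
STORE_FAST s → s=-7. Stack: []
LOAD_FAST s → push -7. Stack: [-7]
LOAD_CONST → push 1. Stack: [-7, 1]
BINARY_OP | → -7 | 1 = -7. Stack: [-7]
STORE_FAST r → r=-7. Stack: []
LOAD_FAST_LOAD_FAST r,s → push -7,-7. Stack: [-7, -7]
BINARY_OP ^ → -7 ^ -7 = 0. Stack: [0]
LOAD_FAST r → push -7. Stack: [0, -7]
BINARY_OP & → 0 & -7 = 0. Stack: [0]
STORE_FAST m → m=0. Stack: []
LOAD_FAST_LOAD_FAST m,r → push 0,-7. Stack: [0, -7]
BINARY_OP * → 0 * -7 = 0. Stack: [0]
RETURN_VALUE → return 0.

0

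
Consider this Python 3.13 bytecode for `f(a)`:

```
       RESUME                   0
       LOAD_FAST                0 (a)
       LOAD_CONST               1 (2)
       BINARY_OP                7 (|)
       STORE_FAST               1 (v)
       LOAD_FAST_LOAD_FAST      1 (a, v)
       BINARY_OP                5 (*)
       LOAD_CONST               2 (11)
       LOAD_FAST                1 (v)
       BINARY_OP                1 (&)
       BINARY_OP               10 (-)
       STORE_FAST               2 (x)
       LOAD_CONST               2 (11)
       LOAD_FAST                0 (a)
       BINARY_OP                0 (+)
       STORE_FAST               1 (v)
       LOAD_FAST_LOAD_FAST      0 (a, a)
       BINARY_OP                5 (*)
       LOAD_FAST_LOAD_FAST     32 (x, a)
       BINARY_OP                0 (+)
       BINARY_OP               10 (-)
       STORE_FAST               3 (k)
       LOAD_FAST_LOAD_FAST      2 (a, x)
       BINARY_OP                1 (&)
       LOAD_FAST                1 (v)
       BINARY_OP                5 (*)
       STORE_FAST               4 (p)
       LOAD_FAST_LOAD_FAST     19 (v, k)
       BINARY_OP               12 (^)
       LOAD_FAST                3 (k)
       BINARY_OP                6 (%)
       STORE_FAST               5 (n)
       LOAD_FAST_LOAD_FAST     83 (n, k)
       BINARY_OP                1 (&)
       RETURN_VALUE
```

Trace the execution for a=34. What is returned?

LOAD_FAST a → push 34. Stack: [34]
LOAD_CONST → push 2. Stack: [34, 2]
BINARY_OP | → 34 | 2 = 34. Stack: [34]
STORE_FAST v → v=34. Stack: []
LOAD_FAST_LOAD_FAST a,v → push 34,34. Stack: [34, 34]
BINARY_OP * → 34 * 34 = 1156. Stack: [1156]
LOAD_CONST → push 11. Stack: [1156, 11]
LOAD_FAST v → push 34. Stack: [1156, 11, 34]
BINARY_OP & → 11 & 34 = 2. Stack: [1156, 2]
BINARY_OP - → 1156 - 2 = 1154. Stack: [1154]
STORE_FAST x → x=1154. Stack: []
LOAD_CONST → push 11. Stack: [11]
LOAD_FAST a → push 34. Stack: [11, 34]
BINARY_OP + → 11 + 34 = 45. Stack: [45]
STORE_FAST v → v=45. Stack: []
LOAD_FAST_LOAD_FAST a,a → push 34,34. Stack: [34, 34]
BINARY_OP * → 34 * 34 = 1156. Stack: [1156]
LOAD_FAST_LOAD_FAST x,a → push 1154,34. Stack: [1156, 1154, 34]
BINARY_OP + → 1154 + 34 = 1188. Stack: [1156, 1188]
BINARY_OP - → 1156 - 1188 = -32. Stack: [-32]
STORE_FAST k → k=-32. Stack: []
LOAD_FAST_LOAD_FAST a,x → push 34,1154. Stack: [34, 1154]
BINARY_OP & → 34 & 1154 = 2. Stack: [2]
LOAD_FAST v → push 45. Stack: [2, 45]
BINARY_OP * → 2 * 45 = 90. Stack: [90]
STORE_FAST p → p=90. Stack: []
LOAD_FAST_LOAD_FAST v,k → push 45,-32. Stack: [45, -32]
BINARY_OP ^ → 45 ^ -32 = -51. Stack: [-51]
LOAD_FAST k → push -32. Stack: [-51, -32]
BINARY_OP % → -51 % -32 = -19. Stack: [-19]
STORE_FAST n → n=-19. Stack: []
LOAD_FAST_LOAD_FAST n,k → push -19,-32. Stack: [-19, -32]
BINARY_OP & → -19 & -32 = -32. Stack: [-32]
RETURN_VALUE → return -32.

-32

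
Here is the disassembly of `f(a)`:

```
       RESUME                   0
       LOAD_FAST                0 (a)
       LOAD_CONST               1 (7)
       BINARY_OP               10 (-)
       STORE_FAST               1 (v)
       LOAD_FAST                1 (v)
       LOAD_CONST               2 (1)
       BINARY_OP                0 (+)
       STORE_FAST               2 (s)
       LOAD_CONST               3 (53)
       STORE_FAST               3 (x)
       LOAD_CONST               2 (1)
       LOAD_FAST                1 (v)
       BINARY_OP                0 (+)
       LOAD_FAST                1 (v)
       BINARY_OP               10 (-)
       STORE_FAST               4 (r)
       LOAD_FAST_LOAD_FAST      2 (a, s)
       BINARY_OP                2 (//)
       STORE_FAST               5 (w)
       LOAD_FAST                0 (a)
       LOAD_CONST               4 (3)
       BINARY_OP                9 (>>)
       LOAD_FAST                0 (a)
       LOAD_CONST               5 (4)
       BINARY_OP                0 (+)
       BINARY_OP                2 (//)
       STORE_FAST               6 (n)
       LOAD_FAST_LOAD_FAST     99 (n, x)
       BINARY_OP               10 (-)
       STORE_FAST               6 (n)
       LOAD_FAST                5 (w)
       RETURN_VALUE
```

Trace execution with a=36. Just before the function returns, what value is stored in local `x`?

LOAD_FAST a → push 36. Stack: [36]
LOAD_CONST → push 7. Stack: [36, 7]
BINARY_OP - → 36 - 7 = 29. Stack: [29]
STORE_FAST v → v=29. Stack: []
LOAD_FAST v → push 29. Stack: [29]
LOAD_CONST → push 1. Stack: [29, 1]
BINARY_OP + → 29 + 1 = 30. Stack: [30]
STORE_FAST s → s=30. Stack: []
LOAD_CONST → push 53. Stack: [53]
STORE_FAST x → x=53. Stack: []
LOAD_CONST → push 1. Stack: [1]
LOAD_FAST v → push 29. Stack: [1, 29]
BINARY_OP + → 1 + 29 = 30. Stack: [30]
LOAD_FAST v → push 29. Stack: [30, 29]
BINARY_OP - → 30 - 29 = 1. Stack: [1]
STORE_FAST r → r=1. Stack: []
LOAD_FAST_LOAD_FAST a,s → push 36,30. Stack: [36, 30]
BINARY_OP // → 36 // 30 = 1. Stack: [1]
STORE_FAST w → w=1. Stack: []
LOAD_FAST a → push 36. Stack: [36]
LOAD_CONST → push 3. Stack: [36, 3]
BINARY_OP >> → 36 >> 3 = 4. Stack: [4]
LOAD_FAST a → push 36. Stack: [4, 36]
LOAD_CONST → push 4. Stack: [4, 36, 4]
BINARY_OP + → 36 + 4 = 40. Stack: [4, 40]
BINARY_OP // → 4 // 40 = 0. Stack: [0]
STORE_FAST n → n=0. Stack: []
LOAD_FAST_LOAD_FAST n,x → push 0,53. Stack: [0, 53]
BINARY_OP - → 0 - 53 = -53. Stack: [-53]
STORE_FAST n → n=-53. Stack: []
LOAD_FAST w → push 1. Stack: [1]
RETURN_VALUE → return 1.

53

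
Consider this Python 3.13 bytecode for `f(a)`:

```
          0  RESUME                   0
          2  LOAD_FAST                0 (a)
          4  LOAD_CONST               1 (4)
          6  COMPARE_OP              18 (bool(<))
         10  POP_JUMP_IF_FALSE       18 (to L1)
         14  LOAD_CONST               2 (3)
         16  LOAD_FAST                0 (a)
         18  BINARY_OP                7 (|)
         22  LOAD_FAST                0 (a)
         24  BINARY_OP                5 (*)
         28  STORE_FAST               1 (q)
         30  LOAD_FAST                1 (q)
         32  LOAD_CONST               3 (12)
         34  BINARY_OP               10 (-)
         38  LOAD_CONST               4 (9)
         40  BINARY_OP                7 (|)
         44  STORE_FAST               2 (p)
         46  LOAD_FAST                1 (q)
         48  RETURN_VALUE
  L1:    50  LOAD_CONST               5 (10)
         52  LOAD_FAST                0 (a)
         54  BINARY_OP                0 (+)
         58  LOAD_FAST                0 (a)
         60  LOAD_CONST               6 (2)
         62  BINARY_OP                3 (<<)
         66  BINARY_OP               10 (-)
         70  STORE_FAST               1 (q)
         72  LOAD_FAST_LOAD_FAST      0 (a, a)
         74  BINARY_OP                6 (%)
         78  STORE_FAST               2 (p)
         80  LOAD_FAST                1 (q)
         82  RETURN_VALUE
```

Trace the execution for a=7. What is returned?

LOAD_FAST a → push 7. Stack: [7]
LOAD_CONST → push 4. Stack: [7, 4]
COMPARE_OP bool(<) → 7 vs 4 = False. Stack: [False]
POP_JUMP_IF_FALSE → pop False; jump. Stack: []
LOAD_CONST → push 10. Stack: [10]
LOAD_FAST a → push 7. Stack: [10, 7]
BINARY_OP + → 10 + 7 = 17. Stack: [17]
LOAD_FAST a → push 7. Stack: [17, 7]
LOAD_CONST → push 2. Stack: [17, 7, 2]
BINARY_OP << → 7 << 2 = 28. Stack: [17, 28]
BINARY_OP - → 17 - 28 = -11. Stack: [-11]
STORE_FAST q → q=-11. Stack: []
LOAD_FAST_LOAD_FAST a,a → push 7,7. Stack: [7, 7]
BINARY_OP % → 7 % 7 = 0. Stack: [0]
STORE_FAST p → p=0. Stack: []
LOAD_FAST q → push -11. Stack: [-11]
RETURN_VALUE → return -11.

-11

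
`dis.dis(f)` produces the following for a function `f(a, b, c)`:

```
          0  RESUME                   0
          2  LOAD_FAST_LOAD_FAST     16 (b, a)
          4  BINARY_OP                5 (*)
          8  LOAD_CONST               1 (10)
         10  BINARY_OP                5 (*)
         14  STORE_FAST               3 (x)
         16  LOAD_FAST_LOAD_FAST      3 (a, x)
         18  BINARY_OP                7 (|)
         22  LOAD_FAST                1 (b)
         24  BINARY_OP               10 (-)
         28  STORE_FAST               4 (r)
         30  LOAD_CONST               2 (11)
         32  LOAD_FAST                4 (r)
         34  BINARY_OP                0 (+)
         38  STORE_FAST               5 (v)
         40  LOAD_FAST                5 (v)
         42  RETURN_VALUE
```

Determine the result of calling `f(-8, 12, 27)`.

LOAD_FAST_LOAD_FAST b,a → push 12,-8. Stack: [12, -8]
BINARY_OP * → 12 * -8 = -96. Stack: [-96]
LOAD_CONST → push 10. Stack: [-96, 10]
BINARY_OP * → -96 * 10 = -960. Stack: [-960]
STORE_FAST x → x=-960. Stack: []
LOAD_FAST_LOAD_FAST a,x → push -8,-960. Stack: [-8, -960]
BINARY_OP | → -8 | -960 = -8. Stack: [-8]
LOAD_FAST b → push 12. Stack: [-8, 12]
BINARY_OP - → -8 - 12 = -20. Stack: [-20]
STORE_FAST r → r=-20. Stack: []
LOAD_CONST → push 11. Stack: [11]
LOAD_FAST r → push -20. Stack: [11, -20]
BINARY_OP + → 11 + -20 = -9. Stack: [-9]
STORE_FAST v → v=-9. Stack: []
LOAD_FAST v → push -9. Stack: [-9]
RETURN_VALUE → return -9.

-9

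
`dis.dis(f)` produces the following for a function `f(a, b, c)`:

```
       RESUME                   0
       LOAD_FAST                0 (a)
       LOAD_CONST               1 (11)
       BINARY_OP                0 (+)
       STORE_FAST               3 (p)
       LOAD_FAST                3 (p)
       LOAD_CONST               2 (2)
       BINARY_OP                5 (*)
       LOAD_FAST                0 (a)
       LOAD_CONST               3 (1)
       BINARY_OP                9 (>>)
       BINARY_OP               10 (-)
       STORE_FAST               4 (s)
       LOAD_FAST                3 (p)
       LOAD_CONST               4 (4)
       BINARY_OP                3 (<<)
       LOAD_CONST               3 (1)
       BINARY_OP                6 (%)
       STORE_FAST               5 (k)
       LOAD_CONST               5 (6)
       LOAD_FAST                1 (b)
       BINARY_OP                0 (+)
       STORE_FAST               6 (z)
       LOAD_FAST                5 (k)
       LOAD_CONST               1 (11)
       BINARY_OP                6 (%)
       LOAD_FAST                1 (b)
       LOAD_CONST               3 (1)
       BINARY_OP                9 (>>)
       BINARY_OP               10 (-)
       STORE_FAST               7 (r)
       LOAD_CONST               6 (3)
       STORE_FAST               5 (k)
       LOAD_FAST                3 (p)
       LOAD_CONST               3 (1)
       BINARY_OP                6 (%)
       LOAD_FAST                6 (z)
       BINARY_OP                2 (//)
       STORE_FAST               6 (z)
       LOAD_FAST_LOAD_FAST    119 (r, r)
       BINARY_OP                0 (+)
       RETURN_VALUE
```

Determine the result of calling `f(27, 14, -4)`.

-14

LOAD_FAST a → push 27. Stack: [27]
LOAD_CONST → push 11. Stack: [27, 11]
BINARY_OP + → 27 + 11 = 38. Stack: [38]
STORE_FAST p → p=38. Stack: []
LOAD_FAST p → push 38. Stack: [38]
LOAD_CONST → push 2. Stack: [38, 2]
BINARY_OP * → 38 * 2 = 76. Stack: [76]
LOAD_FAST a → push 27. Stack: [76, 27]
LOAD_CONST → push 1. Stack: [76, 27, 1]
BINARY_OP >> → 27 >> 1 = 13. Stack: [76, 13]
BINARY_OP - → 76 - 13 = 63. Stack: [63]
STORE_FAST s → s=63. Stack: []
LOAD_FAST p → push 38. Stack: [38]
LOAD_CONST → push 4. Stack: [38, 4]
BINARY_OP << → 38 << 4 = 608. Stack: [608]
LOAD_CONST → push 1. Stack: [608, 1]
BINARY_OP % → 608 % 1 = 0. Stack: [0]
STORE_FAST k → k=0. Stack: []
LOAD_CONST → push 6. Stack: [6]
LOAD_FAST b → push 14. Stack: [6, 14]
BINARY_OP + → 6 + 14 = 20. Stack: [20]
STORE_FAST z → z=20. Stack: []
LOAD_FAST k → push 0. Stack: [0]
LOAD_CONST → push 11. Stack: [0, 11]
BINARY_OP % → 0 % 11 = 0. Stack: [0]
LOAD_FAST b → push 14. Stack: [0, 14]
LOAD_CONST → push 1. Stack: [0, 14, 1]
BINARY_OP >> → 14 >> 1 = 7. Stack: [0, 7]
BINARY_OP - → 0 - 7 = -7. Stack: [-7]
STORE_FAST r → r=-7. Stack: []
LOAD_CONST → push 3. Stack: [3]
STORE_FAST k → k=3. Stack: []
LOAD_FAST p → push 38. Stack: [38]
LOAD_CONST → push 1. Stack: [38, 1]
BINARY_OP % → 38 % 1 = 0. Stack: [0]
LOAD_FAST z → push 20. Stack: [0, 20]
BINARY_OP // → 0 // 20 = 0. Stack: [0]
STORE_FAST z → z=0. Stack: []
LOAD_FAST_LOAD_FAST r,r → push -7,-7. Stack: [-7, -7]
BINARY_OP + → -7 + -7 = -14. Stack: [-14]
RETURN_VALUE → return -14.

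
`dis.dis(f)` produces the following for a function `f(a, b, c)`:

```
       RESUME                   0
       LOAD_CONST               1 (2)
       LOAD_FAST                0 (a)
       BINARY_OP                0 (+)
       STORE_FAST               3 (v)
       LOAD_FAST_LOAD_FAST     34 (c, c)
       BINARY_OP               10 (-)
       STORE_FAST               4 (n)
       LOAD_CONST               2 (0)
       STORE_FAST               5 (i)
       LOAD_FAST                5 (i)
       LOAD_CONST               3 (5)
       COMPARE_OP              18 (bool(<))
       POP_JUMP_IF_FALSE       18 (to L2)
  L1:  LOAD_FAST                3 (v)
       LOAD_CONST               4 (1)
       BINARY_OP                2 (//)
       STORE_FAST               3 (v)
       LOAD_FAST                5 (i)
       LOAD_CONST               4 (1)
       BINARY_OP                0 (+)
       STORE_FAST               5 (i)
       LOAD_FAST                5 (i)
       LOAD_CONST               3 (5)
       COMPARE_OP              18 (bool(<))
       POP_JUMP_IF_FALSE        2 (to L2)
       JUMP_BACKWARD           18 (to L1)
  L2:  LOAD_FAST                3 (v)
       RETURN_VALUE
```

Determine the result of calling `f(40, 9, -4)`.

LOAD_CONST → push 2
LOAD_FAST a → push 40
BINARY_OP + → 2 + 40 = 42
STORE_FAST v → v=42
LOAD_FAST_LOAD_FAST c,c → push -4,-4
BINARY_OP - → -4 - -4 = 0
STORE_FAST n → n=0
LOAD_CONST → push 0
STORE_FAST i → i=0
LOAD_FAST i → push 0
LOAD_CONST → push 5
COMPARE_OP bool(<) → 0 vs 5 = True
POP_JUMP_IF_FALSE → pop True; no jump
LOAD_FAST v → push 42
LOAD_CONST → push 1
BINARY_OP // → 42 // 1 = 42
STORE_FAST v → v=42
LOAD_FAST i → push 0
LOAD_CONST → push 1
BINARY_OP + → 0 + 1 = 1
STORE_FAST i → i=1
LOAD_FAST i → push 1
LOAD_CONST → push 5
COMPARE_OP bool(<) → 1 vs 5 = True
POP_JUMP_IF_FALSE → pop True; no jump
LOAD_FAST v → push 42
LOAD_CONST → push 1
BINARY_OP // → 42 // 1 = 42
STORE_FAST v → v=42
LOAD_FAST i → push 1
LOAD_CONST → push 1
BINARY_OP + → 1 + 1 = 2
STORE_FAST i → i=2
LOAD_FAST i → push 2
LOAD_CONST → push 5
COMPARE_OP bool(<) → 2 vs 5 = True
POP_JUMP_IF_FALSE → pop True; no jump
LOAD_FAST v → push 42
LOAD_CONST → push 1
BINARY_OP // → 42 // 1 = 42
STORE_FAST v → v=42
LOAD_FAST i → push 2
LOAD_CONST → push 1
BINARY_OP + → 2 + 1 = 3
STORE_FAST i → i=3
LOAD_FAST i → push 3
LOAD_CONST → push 5
COMPARE_OP bool(<) → 3 vs 5 = True
POP_JUMP_IF_FALSE → pop True; no jump
LOAD_FAST v → push 42
LOAD_CONST → push 1
BINARY_OP // → 42 // 1 = 42
STORE_FAST v → v=42
LOAD_FAST i → push 3
LOAD_CONST → push 1
BINARY_OP + → 3 + 1 = 4
STORE_FAST i → i=4
LOAD_FAST i → push 4
LOAD_CONST → push 5
COMPARE_OP bool(<) → 4 vs 5 = True
POP_JUMP_IF_FALSE → pop True; no jump
LOAD_FAST v → push 42
LOAD_CONST → push 1
BINARY_OP // → 42 // 1 = 42
STORE_FAST v → v=42
LOAD_FAST i → push 4
LOAD_CONST → push 1
BINARY_OP + → 4 + 1 = 5
STORE_FAST i → i=5
LOAD_FAST i → push 5
LOAD_CONST → push 5
COMPARE_OP bool(<) → 5 vs 5 = False
POP_JUMP_IF_FALSE → pop False; jump
LOAD_FAST v → push 42
RETURN_VALUE → return 42.

42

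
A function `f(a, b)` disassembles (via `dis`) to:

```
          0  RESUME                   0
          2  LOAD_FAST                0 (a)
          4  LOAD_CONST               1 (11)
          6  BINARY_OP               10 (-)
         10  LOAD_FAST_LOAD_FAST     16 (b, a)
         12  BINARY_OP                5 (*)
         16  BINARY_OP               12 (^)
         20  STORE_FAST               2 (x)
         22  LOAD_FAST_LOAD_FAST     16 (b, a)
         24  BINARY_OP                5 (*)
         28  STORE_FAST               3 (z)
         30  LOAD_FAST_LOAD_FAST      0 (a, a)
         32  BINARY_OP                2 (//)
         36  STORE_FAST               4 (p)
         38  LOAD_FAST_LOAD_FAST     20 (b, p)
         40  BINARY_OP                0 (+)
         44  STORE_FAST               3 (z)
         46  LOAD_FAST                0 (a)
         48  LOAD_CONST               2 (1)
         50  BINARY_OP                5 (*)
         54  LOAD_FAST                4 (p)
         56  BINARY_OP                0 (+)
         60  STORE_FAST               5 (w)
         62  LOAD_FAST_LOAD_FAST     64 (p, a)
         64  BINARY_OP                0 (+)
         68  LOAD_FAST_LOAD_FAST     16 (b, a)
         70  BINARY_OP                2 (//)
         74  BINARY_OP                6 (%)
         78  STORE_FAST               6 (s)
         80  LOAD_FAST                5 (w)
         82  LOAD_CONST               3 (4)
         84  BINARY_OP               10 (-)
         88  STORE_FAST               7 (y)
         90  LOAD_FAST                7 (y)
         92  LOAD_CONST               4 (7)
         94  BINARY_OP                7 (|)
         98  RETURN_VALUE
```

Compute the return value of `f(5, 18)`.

LOAD_FAST a → push 5. Stack: [5]
LOAD_CONST → push 11. Stack: [5, 11]
BINARY_OP - → 5 - 11 = -6. Stack: [-6]
LOAD_FAST_LOAD_FAST b,a → push 18,5. Stack: [-6, 18, 5]
BINARY_OP * → 18 * 5 = 90. Stack: [-6, 90]
BINARY_OP ^ → -6 ^ 90 = -96. Stack: [-96]
STORE_FAST x → x=-96. Stack: []
LOAD_FAST_LOAD_FAST b,a → push 18,5. Stack: [18, 5]
BINARY_OP * → 18 * 5 = 90. Stack: [90]
STORE_FAST z → z=90. Stack: []
LOAD_FAST_LOAD_FAST a,a → push 5,5. Stack: [5, 5]
BINARY_OP // → 5 // 5 = 1. Stack: [1]
STORE_FAST p → p=1. Stack: []
LOAD_FAST_LOAD_FAST b,p → push 18,1. Stack: [18, 1]
BINARY_OP + → 18 + 1 = 19. Stack: [19]
STORE_FAST z → z=19. Stack: []
LOAD_FAST a → push 5. Stack: [5]
LOAD_CONST → push 1. Stack: [5, 1]
BINARY_OP * → 5 * 1 = 5. Stack: [5]
LOAD_FAST p → push 1. Stack: [5, 1]
BINARY_OP + → 5 + 1 = 6. Stack: [6]
STORE_FAST w → w=6. Stack: []
LOAD_FAST_LOAD_FAST p,a → push 1,5. Stack: [1, 5]
BINARY_OP + → 1 + 5 = 6. Stack: [6]
LOAD_FAST_LOAD_FAST b,a → push 18,5. Stack: [6, 18, 5]
BINARY_OP // → 18 // 5 = 3. Stack: [6, 3]
BINARY_OP % → 6 % 3 = 0. Stack: [0]
STORE_FAST s → s=0. Stack: []
LOAD_FAST w → push 6. Stack: [6]
LOAD_CONST → push 4. Stack: [6, 4]
BINARY_OP - → 6 - 4 = 2. Stack: [2]
STORE_FAST y → y=2. Stack: []
LOAD_FAST y → push 2. Stack: [2]
LOAD_CONST → push 7. Stack: [2, 7]
BINARY_OP | → 2 | 7 = 7. Stack: [7]
RETURN_VALUE → return 7.

7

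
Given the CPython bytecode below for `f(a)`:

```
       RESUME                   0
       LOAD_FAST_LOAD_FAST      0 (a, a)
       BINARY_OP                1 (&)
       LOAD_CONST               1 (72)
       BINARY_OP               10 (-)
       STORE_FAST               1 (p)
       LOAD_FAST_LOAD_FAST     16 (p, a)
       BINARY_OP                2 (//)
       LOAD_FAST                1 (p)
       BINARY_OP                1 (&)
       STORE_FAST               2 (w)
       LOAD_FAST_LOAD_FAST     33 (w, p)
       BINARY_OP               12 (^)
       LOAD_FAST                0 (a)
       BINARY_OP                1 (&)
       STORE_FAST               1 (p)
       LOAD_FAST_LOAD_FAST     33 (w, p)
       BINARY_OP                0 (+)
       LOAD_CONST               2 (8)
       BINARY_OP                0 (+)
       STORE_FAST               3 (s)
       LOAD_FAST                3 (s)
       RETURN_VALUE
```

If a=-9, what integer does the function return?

LOAD_FAST_LOAD_FAST a,a → push -9,-9. Stack: [-9, -9]
BINARY_OP & → -9 & -9 = -9. Stack: [-9]
LOAD_CONST → push 72. Stack: [-9, 72]
BINARY_OP - → -9 - 72 = -81. Stack: [-81]
STORE_FAST p → p=-81. Stack: []
LOAD_FAST_LOAD_FAST p,a → push -81,-9. Stack: [-81, -9]
BINARY_OP // → -81 // -9 = 9. Stack: [9]
LOAD_FAST p → push -81. Stack: [9, -81]
BINARY_OP & → 9 & -81 = 9. Stack: [9]
STORE_FAST w → w=9. Stack: []
LOAD_FAST_LOAD_FAST w,p → push 9,-81. Stack: [9, -81]
BINARY_OP ^ → 9 ^ -81 = -90. Stack: [-90]
LOAD_FAST a → push -9. Stack: [-90, -9]
BINARY_OP & → -90 & -9 = -90. Stack: [-90]
STORE_FAST p → p=-90. Stack: []
LOAD_FAST_LOAD_FAST w,p → push 9,-90. Stack: [9, -90]
BINARY_OP + → 9 + -90 = -81. Stack: [-81]
LOAD_CONST → push 8. Stack: [-81, 8]
BINARY_OP + → -81 + 8 = -73. Stack: [-73]
STORE_FAST s → s=-73. Stack: []
LOAD_FAST s → push -73. Stack: [-73]
RETURN_VALUE → return -73.

-73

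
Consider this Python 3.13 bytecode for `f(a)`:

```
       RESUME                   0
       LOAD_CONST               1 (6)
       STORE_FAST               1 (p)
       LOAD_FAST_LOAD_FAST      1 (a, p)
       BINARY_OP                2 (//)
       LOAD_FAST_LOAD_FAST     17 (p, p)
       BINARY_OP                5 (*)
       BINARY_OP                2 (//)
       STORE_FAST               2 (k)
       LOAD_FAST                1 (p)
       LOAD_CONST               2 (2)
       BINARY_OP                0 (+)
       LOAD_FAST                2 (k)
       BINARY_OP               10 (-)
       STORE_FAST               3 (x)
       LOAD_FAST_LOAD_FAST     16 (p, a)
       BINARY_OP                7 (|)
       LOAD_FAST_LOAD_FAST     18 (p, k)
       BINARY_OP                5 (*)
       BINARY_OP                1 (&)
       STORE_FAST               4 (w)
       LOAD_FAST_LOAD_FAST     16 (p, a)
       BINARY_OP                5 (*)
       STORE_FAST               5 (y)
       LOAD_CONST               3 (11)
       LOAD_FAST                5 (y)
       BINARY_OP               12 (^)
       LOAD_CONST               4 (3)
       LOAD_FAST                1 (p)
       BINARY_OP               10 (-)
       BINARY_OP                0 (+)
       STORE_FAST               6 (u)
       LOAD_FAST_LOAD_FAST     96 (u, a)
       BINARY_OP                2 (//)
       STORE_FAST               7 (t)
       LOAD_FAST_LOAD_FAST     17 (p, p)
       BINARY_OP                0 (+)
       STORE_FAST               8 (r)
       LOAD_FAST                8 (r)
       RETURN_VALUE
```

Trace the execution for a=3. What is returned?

12

LOAD_CONST → push 6. Stack: [6]
STORE_FAST p → p=6. Stack: []
LOAD_FAST_LOAD_FAST a,p → push 3,6. Stack: [3, 6]
BINARY_OP // → 3 // 6 = 0. Stack: [0]
LOAD_FAST_LOAD_FAST p,p → push 6,6. Stack: [0, 6, 6]
BINARY_OP * → 6 * 6 = 36. Stack: [0, 36]
BINARY_OP // → 0 // 36 = 0. Stack: [0]
STORE_FAST k → k=0. Stack: []
LOAD_FAST p → push 6. Stack: [6]
LOAD_CONST → push 2. Stack: [6, 2]
BINARY_OP + → 6 + 2 = 8. Stack: [8]
LOAD_FAST k → push 0. Stack: [8, 0]
BINARY_OP - → 8 - 0 = 8. Stack: [8]
STORE_FAST x → x=8. Stack: []
LOAD_FAST_LOAD_FAST p,a → push 6,3. Stack: [6, 3]
BINARY_OP | → 6 | 3 = 7. Stack: [7]
LOAD_FAST_LOAD_FAST p,k → push 6,0. Stack: [7, 6, 0]
BINARY_OP * → 6 * 0 = 0. Stack: [7, 0]
BINARY_OP & → 7 & 0 = 0. Stack: [0]
STORE_FAST w → w=0. Stack: []
LOAD_FAST_LOAD_FAST p,a → push 6,3. Stack: [6, 3]
BINARY_OP * → 6 * 3 = 18. Stack: [18]
STORE_FAST y → y=18. Stack: []
LOAD_CONST → push 11. Stack: [11]
LOAD_FAST y → push 18. Stack: [11, 18]
BINARY_OP ^ → 11 ^ 18 = 25. Stack: [25]
LOAD_CONST → push 3. Stack: [25, 3]
LOAD_FAST p → push 6. Stack: [25, 3, 6]
BINARY_OP - → 3 - 6 = -3. Stack: [25, -3]
BINARY_OP + → 25 + -3 = 22. Stack: [22]
STORE_FAST u → u=22. Stack: []
LOAD_FAST_LOAD_FAST u,a → push 22,3. Stack: [22, 3]
BINARY_OP // → 22 // 3 = 7. Stack: [7]
STORE_FAST t → t=7. Stack: []
LOAD_FAST_LOAD_FAST p,p → push 6,6. Stack: [6, 6]
BINARY_OP + → 6 + 6 = 12. Stack: [12]
STORE_FAST r → r=12. Stack: []
LOAD_FAST r → push 12. Stack: [12]
RETURN_VALUE → return 12.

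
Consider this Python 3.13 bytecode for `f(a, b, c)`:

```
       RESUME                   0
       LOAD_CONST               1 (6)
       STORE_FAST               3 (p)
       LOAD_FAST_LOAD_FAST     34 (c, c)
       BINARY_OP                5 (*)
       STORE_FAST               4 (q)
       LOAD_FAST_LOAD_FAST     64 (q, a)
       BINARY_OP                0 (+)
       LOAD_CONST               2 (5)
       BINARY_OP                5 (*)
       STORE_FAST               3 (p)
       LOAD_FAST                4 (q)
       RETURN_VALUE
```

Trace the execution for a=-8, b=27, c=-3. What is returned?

LOAD_CONST → push 6. Stack: [6]
STORE_FAST p → p=6. Stack: []
LOAD_FAST_LOAD_FAST c,c → push -3,-3. Stack: [-3, -3]
BINARY_OP * → -3 * -3 = 9. Stack: [9]
STORE_FAST q → q=9. Stack: []
LOAD_FAST_LOAD_FAST q,a → push 9,-8. Stack: [9, -8]
BINARY_OP + → 9 + -8 = 1. Stack: [1]
LOAD_CONST → push 5. Stack: [1, 5]
BINARY_OP * → 1 * 5 = 5. Stack: [5]
STORE_FAST p → p=5. Stack: []
LOAD_FAST q → push 9. Stack: [9]
RETURN_VALUE → return 9.

9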